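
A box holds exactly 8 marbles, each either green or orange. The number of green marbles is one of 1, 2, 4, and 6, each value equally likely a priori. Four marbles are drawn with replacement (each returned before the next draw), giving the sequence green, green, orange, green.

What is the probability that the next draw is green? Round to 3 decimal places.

The likelihood of the observed sequence under each hypothesis: P(data | r = 1) = (1/8)(1/8)(7/8)(1/8) = 0.001709; P(data | r = 2) = (2/8)(2/8)(6/8)(2/8) = 0.011719; P(data | r = 4) = (4/8)(4/8)(4/8)(4/8) = 0.0625; P(data | r = 6) = (6/8)(6/8)(2/8)(6/8) = 0.10547.
The prior-weighted likelihoods are 1/4 · 0.001709 = 0.00042725, 1/4 · 0.011719 = 0.0029297, 1/4 · 0.0625 = 0.015625, 1/4 · 0.10547 = 0.026367; summing to 0.045349.
Normalising, the posterior is P(r = 1 | data) = 0.0094213, P(r = 2 | data) = 0.064603, P(r = 4 | data) = 0.34455, P(r = 6 | data) = 0.58143.
Averaging over the posterior, P(green next | data) = (1/8)(0.0094213) + (1/4)(0.064603) + (1/2)(0.34455) + (3/4)(0.58143) = 0.62567.

0.626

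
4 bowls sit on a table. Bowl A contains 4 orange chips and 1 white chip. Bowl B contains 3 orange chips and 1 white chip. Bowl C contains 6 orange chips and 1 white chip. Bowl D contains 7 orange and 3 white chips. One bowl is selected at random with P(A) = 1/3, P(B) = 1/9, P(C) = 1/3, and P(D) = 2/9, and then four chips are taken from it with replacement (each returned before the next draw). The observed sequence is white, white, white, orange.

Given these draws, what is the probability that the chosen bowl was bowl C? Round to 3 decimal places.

0.098

The likelihood of the observed sequence under each hypothesis: P(data | bowl A) = (1/5)(1/5)(1/5)(4/5) = 0.0064; P(data | bowl B) = (1/4)(1/4)(1/4)(3/4) = 0.011719; P(data | bowl C) = (1/7)(1/7)(1/7)(6/7) = 0.002499; P(data | bowl D) = (3/10)(3/10)(3/10)(7/10) = 0.0189.
Weighting by the prior gives 1/3 · 0.0064 = 0.0021333, 1/9 · 0.011719 = 0.0013021, 1/3 · 0.002499 = 0.00083299, 2/9 · 0.0189 = 0.0042; with total 0.0084684.
Therefore the posterior P(bowl C | data) = (0.00083299) / (0.0084684) = 0.098364.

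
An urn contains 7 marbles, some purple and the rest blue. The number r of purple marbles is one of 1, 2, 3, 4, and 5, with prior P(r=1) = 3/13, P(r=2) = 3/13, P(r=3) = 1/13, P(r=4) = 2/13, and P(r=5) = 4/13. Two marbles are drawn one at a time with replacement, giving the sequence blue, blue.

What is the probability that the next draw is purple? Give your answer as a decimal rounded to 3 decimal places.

Under each hypothesis, the probability of the observed sequence is: P(data | r = 1) = (6/7)(6/7) = 36/49; P(data | r = 2) = (5/7)(5/7) = 25/49; P(data | r = 3) = (4/7)(4/7) = 16/49; P(data | r = 4) = (3/7)(3/7) = 9/49; P(data | r = 5) = (2/7)(2/7) = 4/49.
Weighting by the prior gives 3/13 · 36/49 = 108/637, 3/13 · 25/49 = 75/637, 1/13 · 16/49 = 16/637, 2/13 · 9/49 = 18/637, 4/13 · 4/49 = 16/637; these sum to 233/637.
The posterior is then P(r = 1 | data) = 0.46352, P(r = 2 | data) = 0.32189, P(r = 3 | data) = 0.06867, P(r = 4 | data) = 0.077253, P(r = 5 | data) = 0.06867.
So P(purple next | data) = Σ P(purple next | H) P(H | data) = (1/7)(0.46352) + (2/7)(0.32189) + (3/7)(0.06867) + (4/7)(0.077253) + (5/7)(0.06867) = 0.28081.

0.281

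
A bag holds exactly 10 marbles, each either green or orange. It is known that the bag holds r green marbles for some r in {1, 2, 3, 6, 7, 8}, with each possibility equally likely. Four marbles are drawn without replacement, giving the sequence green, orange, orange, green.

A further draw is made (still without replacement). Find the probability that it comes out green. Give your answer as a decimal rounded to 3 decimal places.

The likelihood of the observed sequence under each hypothesis: P(data | r = 1) = (1/10)(9/9)(8/8)(0/7) = 0; P(data | r = 2) = (2/10)(8/9)(7/8)(1/7) = 1/45; P(data | r = 3) = (3/10)(7/9)(6/8)(2/7) = 1/20; P(data | r = 6) = (6/10)(4/9)(3/8)(5/7) = 1/14; P(data | r = 7) = (7/10)(3/9)(2/8)(6/7) = 1/20; P(data | r = 8) = (8/10)(2/9)(1/8)(7/7) = 1/45.
Multiplying each by its prior: 1/6 · 0 = 0, 1/6 · 1/45 = 1/270, 1/6 · 1/20 = 1/120, 1/6 · 1/14 = 1/84, 1/6 · 1/20 = 1/120, 1/6 · 1/45 = 1/270; these sum to 34/945.
The posterior is then P(r = 1 | data) = 0, P(r = 2 | data) = 7/68, P(r = 3 | data) = 63/272, P(r = 6 | data) = 45/136, P(r = 7 | data) = 63/272, P(r = 8 | data) = 7/68.
So P(green next | data) = Σ P(green next | H) P(H | data) = (0)(7/68) + (1/6)(63/272) + (2/3)(45/136) + (5/6)(63/272) + (1)(7/68) = 151/272.

0.555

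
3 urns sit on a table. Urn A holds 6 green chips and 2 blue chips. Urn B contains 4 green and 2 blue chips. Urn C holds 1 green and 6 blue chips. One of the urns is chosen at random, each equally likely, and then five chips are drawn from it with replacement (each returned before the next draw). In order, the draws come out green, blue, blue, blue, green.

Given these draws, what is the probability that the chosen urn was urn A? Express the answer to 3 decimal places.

0.231

The likelihood of the observed sequence under each hypothesis: P(data | urn A) = (6/8)(2/8)(2/8)(2/8)(6/8) = 0.0087891; P(data | urn B) = (4/6)(2/6)(2/6)(2/6)(4/6) = 0.016461; P(data | urn C) = (1/7)(6/7)(6/7)(6/7)(1/7) = 0.012852.
Weighting by the prior gives 1/3 · 0.0087891 = 0.0029297, 1/3 · 0.016461 = 0.005487, 1/3 · 0.012852 = 0.0042839; these sum to 0.012701.
So P(urn A | data) = (0.0029297) / (0.012701) = 0.23067.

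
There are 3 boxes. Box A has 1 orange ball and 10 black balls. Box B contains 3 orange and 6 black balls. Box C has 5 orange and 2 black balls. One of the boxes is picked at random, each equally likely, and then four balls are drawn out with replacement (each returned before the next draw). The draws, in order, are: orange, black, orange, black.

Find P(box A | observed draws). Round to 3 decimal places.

0.070

For each hypothesis, P(data | H) works out to: P(data | box A) = (1/11)(10/11)(1/11)(10/11) = 0.0068301; P(data | box B) = (3/9)(6/9)(3/9)(6/9) = 0.049383; P(data | box C) = (5/7)(2/7)(5/7)(2/7) = 0.041649.
Multiplying each by its prior: 1/3 · 0.0068301 = 0.0022767, 1/3 · 0.049383 = 0.016461, 1/3 · 0.041649 = 0.013883; with total 0.032621.
Hence P(box A | data) = (0.0022767) / (0.032621) = 0.069793.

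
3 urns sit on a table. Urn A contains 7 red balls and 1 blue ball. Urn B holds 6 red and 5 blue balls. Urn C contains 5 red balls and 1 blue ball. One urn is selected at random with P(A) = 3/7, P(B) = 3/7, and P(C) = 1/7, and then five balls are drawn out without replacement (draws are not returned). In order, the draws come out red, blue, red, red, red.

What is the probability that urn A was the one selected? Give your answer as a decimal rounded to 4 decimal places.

0.5868

For each hypothesis, P(data | H) works out to: P(data | urn A) = (7/8)(1/7)(6/6)(5/5)(4/4) = 0.125; P(data | urn B) = (6/11)(5/10)(5/9)(4/8)(3/7) = 0.032468; P(data | urn C) = (5/6)(1/5)(4/4)(3/3)(2/2) = 0.16667.
Multiplying each by its prior: 3/7 · 0.125 = 0.053571, 3/7 · 0.032468 = 0.013915, 1/7 · 0.16667 = 0.02381; these sum to 0.091296.
Therefore the posterior P(urn A | data) = (0.053571) / (0.091296) = 0.58679.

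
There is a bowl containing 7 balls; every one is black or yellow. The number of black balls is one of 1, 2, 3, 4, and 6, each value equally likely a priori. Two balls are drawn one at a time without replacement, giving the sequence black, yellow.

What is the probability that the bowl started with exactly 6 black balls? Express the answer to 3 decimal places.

0.130

Compute the likelihood of the observed sequence for each case: P(data | r = 1) = (1/7)(6/6) = 1/7; P(data | r = 2) = (2/7)(5/6) = 5/21; P(data | r = 3) = (3/7)(4/6) = 2/7; P(data | r = 4) = (4/7)(3/6) = 2/7; P(data | r = 6) = (6/7)(1/6) = 1/7.
Multiplying each by its prior: 1/5 · 1/7 = 1/35, 1/5 · 5/21 = 1/21, 1/5 · 2/7 = 2/35, 1/5 · 2/7 = 2/35, 1/5 · 1/7 = 1/35; these sum to 23/105.
So P(r = 6 | data) = (1/35) / (23/105) = 3/23.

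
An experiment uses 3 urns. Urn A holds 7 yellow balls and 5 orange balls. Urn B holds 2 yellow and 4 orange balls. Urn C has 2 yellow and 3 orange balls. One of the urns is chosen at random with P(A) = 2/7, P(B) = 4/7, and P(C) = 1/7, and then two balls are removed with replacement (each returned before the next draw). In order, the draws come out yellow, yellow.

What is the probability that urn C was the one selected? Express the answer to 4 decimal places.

0.1245

For each hypothesis, P(data | H) works out to: P(data | urn A) = (7/12)(7/12) = 0.34028; P(data | urn B) = (2/6)(2/6) = 0.11111; P(data | urn C) = (2/5)(2/5) = 0.16.
Multiplying each by its prior: 2/7 · 0.34028 = 0.097222, 4/7 · 0.11111 = 0.063492, 1/7 · 0.16 = 0.022857; with total 0.18357.
By Bayes' rule, P(urn C | data) = (0.022857) / (0.18357) = 0.12451.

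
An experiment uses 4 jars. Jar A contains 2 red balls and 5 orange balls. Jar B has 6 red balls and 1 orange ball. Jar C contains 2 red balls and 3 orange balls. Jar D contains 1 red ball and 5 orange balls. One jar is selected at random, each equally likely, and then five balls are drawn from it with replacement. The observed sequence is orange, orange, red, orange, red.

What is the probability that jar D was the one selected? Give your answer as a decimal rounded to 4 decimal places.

For each hypothesis, P(data | H) works out to: P(data | jar A) = (5/7)(5/7)(2/7)(5/7)(2/7) = 0.02975; P(data | jar B) = (1/7)(1/7)(6/7)(1/7)(6/7) = 0.002142; P(data | jar C) = (3/5)(3/5)(2/5)(3/5)(2/5) = 0.03456; P(data | jar D) = (5/6)(5/6)(1/6)(5/6)(1/6) = 0.016075.
Multiplying each by its prior: 1/4 · 0.02975 = 0.0074374, 1/4 · 0.002142 = 0.00053549, 1/4 · 0.03456 = 0.00864, 1/4 · 0.016075 = 0.0040188; these sum to 0.020632.
Hence P(jar D | data) = (0.0040188) / (0.020632) = 0.19479.

0.1948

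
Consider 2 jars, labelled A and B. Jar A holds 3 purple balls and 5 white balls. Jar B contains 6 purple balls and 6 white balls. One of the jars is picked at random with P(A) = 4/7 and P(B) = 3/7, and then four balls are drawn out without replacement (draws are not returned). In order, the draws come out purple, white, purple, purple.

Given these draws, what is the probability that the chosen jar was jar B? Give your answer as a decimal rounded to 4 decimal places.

The likelihood of the observed sequence under each hypothesis: P(data | jar A) = (3/8)(5/7)(2/6)(1/5) = 0.017857; P(data | jar B) = (6/12)(6/11)(5/10)(4/9) = 0.060606.
The prior-weighted likelihoods are 4/7 · 0.017857 = 0.010204, 3/7 · 0.060606 = 0.025974; with total 0.036178.
By Bayes' rule, P(jar B | data) = (0.025974) / (0.036178) = 0.71795.

0.7179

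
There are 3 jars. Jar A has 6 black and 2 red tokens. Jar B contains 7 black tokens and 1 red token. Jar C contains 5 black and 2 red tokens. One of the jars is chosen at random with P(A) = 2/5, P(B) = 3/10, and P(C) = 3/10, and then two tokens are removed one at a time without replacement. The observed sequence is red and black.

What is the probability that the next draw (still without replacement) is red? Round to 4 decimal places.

The likelihood of the observed sequence under each hypothesis: P(data | jar A) = (2/8)(6/7) = 3/14; P(data | jar B) = (1/8)(7/7) = 1/8; P(data | jar C) = (2/7)(5/6) = 5/21.
The prior-weighted likelihoods are 2/5 · 3/14 = 3/35, 3/10 · 1/8 = 3/80, 3/10 · 5/21 = 1/14; these sum to 109/560.
Dividing through by the total gives posterior P(jar A | data) = 48/109, P(jar B | data) = 21/109, P(jar C | data) = 40/109.
Averaging over the posterior, P(red next | data) = (1/6)(48/109) + (0)(21/109) + (1/5)(40/109) = 16/109.

0.1468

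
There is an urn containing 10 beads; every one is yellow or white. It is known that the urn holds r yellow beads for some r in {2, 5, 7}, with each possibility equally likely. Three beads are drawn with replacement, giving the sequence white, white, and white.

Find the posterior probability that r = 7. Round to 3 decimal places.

For each hypothesis, P(data | H) works out to: P(data | r = 2) = (8/10)(8/10)(8/10) = 64/125; P(data | r = 5) = (5/10)(5/10)(5/10) = 1/8; P(data | r = 7) = (3/10)(3/10)(3/10) = 27/1000.
Multiplying each by its prior: 1/3 · 64/125 = 64/375, 1/3 · 1/8 = 1/24, 1/3 · 27/1000 = 9/1000; with total 83/375.
So P(r = 7 | data) = (9/1000) / (83/375) = 27/664.

0.041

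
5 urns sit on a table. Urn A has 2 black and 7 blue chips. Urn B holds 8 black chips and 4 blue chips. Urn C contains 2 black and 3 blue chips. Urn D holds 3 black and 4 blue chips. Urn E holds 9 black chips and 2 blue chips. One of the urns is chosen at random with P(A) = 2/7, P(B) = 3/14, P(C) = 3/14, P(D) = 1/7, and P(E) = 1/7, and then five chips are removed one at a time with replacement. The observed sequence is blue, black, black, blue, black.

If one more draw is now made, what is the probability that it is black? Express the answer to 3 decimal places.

Compute the likelihood of the observed sequence for each case: P(data | urn A) = (7/9)(2/9)(2/9)(7/9)(2/9) = 0.0066386; P(data | urn B) = (4/12)(8/12)(8/12)(4/12)(8/12) = 0.032922; P(data | urn C) = (3/5)(2/5)(2/5)(3/5)(2/5) = 0.02304; P(data | urn D) = (4/7)(3/7)(3/7)(4/7)(3/7) = 0.025704; P(data | urn E) = (2/11)(9/11)(9/11)(2/11)(9/11) = 0.018106.
Multiplying each by its prior: 2/7 · 0.0066386 = 0.0018967, 3/14 · 0.032922 = 0.0070547, 3/14 · 0.02304 = 0.0049371, 1/7 · 0.025704 = 0.0036719, 1/7 · 0.018106 = 0.0025866; with total 0.020147.
Dividing through by the total gives posterior P(urn A | data) = 0.094144, P(urn B | data) = 0.35016, P(urn C | data) = 0.24506, P(urn D | data) = 0.18226, P(urn E | data) = 0.12838.
So P(black next | data) = Σ P(black next | H) P(H | data) = (2/9)(0.094144) + (2/3)(0.35016) + (2/5)(0.24506) + (3/7)(0.18226) + (9/11)(0.12838) = 0.53553.

0.536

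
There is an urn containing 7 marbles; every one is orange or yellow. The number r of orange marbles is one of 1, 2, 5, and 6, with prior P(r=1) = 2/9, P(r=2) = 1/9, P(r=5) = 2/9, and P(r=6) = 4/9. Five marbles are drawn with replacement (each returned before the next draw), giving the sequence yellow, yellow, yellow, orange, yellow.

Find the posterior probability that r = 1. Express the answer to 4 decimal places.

The likelihood of the observed sequence under each hypothesis: P(data | r = 1) = (6/7)(6/7)(6/7)(1/7)(6/7) = 0.077111; P(data | r = 2) = (5/7)(5/7)(5/7)(2/7)(5/7) = 0.074374; P(data | r = 5) = (2/7)(2/7)(2/7)(5/7)(2/7) = 0.0047599; P(data | r = 6) = (1/7)(1/7)(1/7)(6/7)(1/7) = 0.00035699.
The prior-weighted likelihoods are 2/9 · 0.077111 = 0.017136, 1/9 · 0.074374 = 0.0082638, 2/9 · 0.0047599 = 0.0010578, 4/9 · 0.00035699 = 0.00015866; summing to 0.026616.
So P(r = 1 | data) = (0.017136) / (0.026616) = 0.64382.

0.6438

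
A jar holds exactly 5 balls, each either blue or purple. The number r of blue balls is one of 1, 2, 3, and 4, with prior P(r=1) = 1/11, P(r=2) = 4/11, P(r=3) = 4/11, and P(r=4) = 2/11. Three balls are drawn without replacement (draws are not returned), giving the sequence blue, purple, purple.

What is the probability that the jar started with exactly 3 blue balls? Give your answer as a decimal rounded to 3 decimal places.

0.286

The likelihood of the observed sequence under each hypothesis: P(data | r = 1) = (1/5)(4/4)(3/3) = 1/5; P(data | r = 2) = (2/5)(3/4)(2/3) = 1/5; P(data | r = 3) = (3/5)(2/4)(1/3) = 1/10; P(data | r = 4) = (4/5)(1/4)(0/3) = 0.
The prior-weighted likelihoods are 1/11 · 1/5 = 1/55, 4/11 · 1/5 = 4/55, 4/11 · 1/10 = 2/55, 2/11 · 0 = 0; these sum to 7/55.
Hence P(r = 3 | data) = (2/55) / (7/55) = 2/7.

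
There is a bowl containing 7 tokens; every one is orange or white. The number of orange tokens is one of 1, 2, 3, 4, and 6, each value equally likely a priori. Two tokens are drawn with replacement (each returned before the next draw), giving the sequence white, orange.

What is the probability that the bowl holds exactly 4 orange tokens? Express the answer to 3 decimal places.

0.261

Compute the likelihood of the observed sequence for each case: P(data | r = 1) = (6/7)(1/7) = 6/49; P(data | r = 2) = (5/7)(2/7) = 10/49; P(data | r = 3) = (4/7)(3/7) = 12/49; P(data | r = 4) = (3/7)(4/7) = 12/49; P(data | r = 6) = (1/7)(6/7) = 6/49.
Weighting by the prior gives 1/5 · 6/49 = 6/245, 1/5 · 10/49 = 2/49, 1/5 · 12/49 = 12/245, 1/5 · 12/49 = 12/245, 1/5 · 6/49 = 6/245; with total 46/245.
So P(r = 4 | data) = (12/245) / (46/245) = 6/23.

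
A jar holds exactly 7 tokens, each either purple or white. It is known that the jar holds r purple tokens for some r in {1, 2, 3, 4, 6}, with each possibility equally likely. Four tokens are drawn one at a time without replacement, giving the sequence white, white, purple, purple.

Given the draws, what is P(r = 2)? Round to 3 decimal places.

0.217

Compute the likelihood of the observed sequence for each case: P(data | r = 1) = (6/7)(5/6)(1/5)(0/4) = 0; P(data | r = 2) = (5/7)(4/6)(2/5)(1/4) = 1/21; P(data | r = 3) = (4/7)(3/6)(3/5)(2/4) = 3/35; P(data | r = 4) = (3/7)(2/6)(4/5)(3/4) = 3/35; P(data | r = 6) = (1/7)(0/6) = 0.
Multiplying each by its prior: 1/5 · 0 = 0, 1/5 · 1/21 = 1/105, 1/5 · 3/35 = 3/175, 1/5 · 3/35 = 3/175, 1/5 · 0 = 0; with total 23/525.
By Bayes' rule, P(r = 2 | data) = (1/105) / (23/525) = 5/23.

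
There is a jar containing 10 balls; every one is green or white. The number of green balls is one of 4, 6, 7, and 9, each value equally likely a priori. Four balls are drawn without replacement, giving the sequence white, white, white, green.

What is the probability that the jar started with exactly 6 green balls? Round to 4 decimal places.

0.2162

For each hypothesis, P(data | H) works out to: P(data | r = 4) = (6/10)(5/9)(4/8)(4/7) = 0.095238; P(data | r = 6) = (4/10)(3/9)(2/8)(6/7) = 0.028571; P(data | r = 7) = (3/10)(2/9)(1/8)(7/7) = 0.0083333; P(data | r = 9) = (1/10)(0/9) = 0.
The prior-weighted likelihoods are 1/4 · 0.095238 = 0.02381, 1/4 · 0.028571 = 0.0071429, 1/4 · 0.0083333 = 0.0020833, 1/4 · 0 = 0; with total 0.033036.
By Bayes' rule, P(r = 6 | data) = (0.0071429) / (0.033036) = 0.21622.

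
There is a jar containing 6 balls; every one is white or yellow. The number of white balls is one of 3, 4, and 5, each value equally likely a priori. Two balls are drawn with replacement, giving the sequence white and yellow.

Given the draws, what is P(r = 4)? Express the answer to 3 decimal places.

Compute the likelihood of the observed sequence for each case: P(data | r = 3) = (3/6)(3/6) = 1/4; P(data | r = 4) = (4/6)(2/6) = 2/9; P(data | r = 5) = (5/6)(1/6) = 5/36.
The prior-weighted likelihoods are 1/3 · 1/4 = 1/12, 1/3 · 2/9 = 2/27, 1/3 · 5/36 = 5/108; these sum to 11/54.
Therefore the posterior P(r = 4 | data) = (2/27) / (11/54) = 4/11.

0.364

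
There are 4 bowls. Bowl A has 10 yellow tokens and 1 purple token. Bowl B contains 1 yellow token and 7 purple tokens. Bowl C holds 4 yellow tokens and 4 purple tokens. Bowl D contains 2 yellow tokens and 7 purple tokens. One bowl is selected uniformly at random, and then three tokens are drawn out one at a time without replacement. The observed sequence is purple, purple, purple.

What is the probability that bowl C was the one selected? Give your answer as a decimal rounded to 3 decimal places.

Under each hypothesis, the probability of the observed sequence is: P(data | bowl A) = (1/11)(0/10) = 0; P(data | bowl B) = (7/8)(6/7)(5/6) = 5/8; P(data | bowl C) = (4/8)(3/7)(2/6) = 1/14; P(data | bowl D) = (7/9)(6/8)(5/7) = 5/12.
Multiplying each by its prior: 1/4 · 0 = 0, 1/4 · 5/8 = 5/32, 1/4 · 1/14 = 1/56, 1/4 · 5/12 = 5/48; summing to 187/672.
Therefore the posterior P(bowl C | data) = (1/56) / (187/672) = 12/187.

0.064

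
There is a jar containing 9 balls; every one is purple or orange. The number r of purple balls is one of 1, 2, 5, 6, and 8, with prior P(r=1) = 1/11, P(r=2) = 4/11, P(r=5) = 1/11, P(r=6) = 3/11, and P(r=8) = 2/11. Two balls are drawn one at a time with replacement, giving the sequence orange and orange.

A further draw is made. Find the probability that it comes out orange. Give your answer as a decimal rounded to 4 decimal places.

Compute the likelihood of the observed sequence for each case: P(data | r = 1) = (8/9)(8/9) = 64/81; P(data | r = 2) = (7/9)(7/9) = 49/81; P(data | r = 5) = (4/9)(4/9) = 16/81; P(data | r = 6) = (3/9)(3/9) = 1/9; P(data | r = 8) = (1/9)(1/9) = 1/81.
Multiplying each by its prior: 1/11 · 64/81 = 64/891, 4/11 · 49/81 = 196/891, 1/11 · 16/81 = 16/891, 3/11 · 1/9 = 1/33, 2/11 · 1/81 = 2/891; these sum to 305/891.
The posterior is then P(r = 1 | data) = 64/305, P(r = 2 | data) = 196/305, P(r = 5 | data) = 16/305, P(r = 6 | data) = 27/305, P(r = 8 | data) = 2/305.
So P(orange next | data) = Σ P(orange next | H) P(H | data) = (8/9)(64/305) + (7/9)(196/305) + (4/9)(16/305) + (1/3)(27/305) + (1/9)(2/305) = 677/915.

0.7399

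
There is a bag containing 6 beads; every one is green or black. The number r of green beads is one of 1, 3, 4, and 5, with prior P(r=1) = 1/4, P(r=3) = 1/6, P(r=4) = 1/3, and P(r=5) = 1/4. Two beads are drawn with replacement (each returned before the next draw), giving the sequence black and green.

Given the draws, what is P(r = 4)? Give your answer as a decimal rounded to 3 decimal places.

The likelihood of the observed sequence under each hypothesis: P(data | r = 1) = (5/6)(1/6) = 5/36; P(data | r = 3) = (3/6)(3/6) = 1/4; P(data | r = 4) = (2/6)(4/6) = 2/9; P(data | r = 5) = (1/6)(5/6) = 5/36.
Weighting by the prior gives 1/4 · 5/36 = 5/144, 1/6 · 1/4 = 1/24, 1/3 · 2/9 = 2/27, 1/4 · 5/36 = 5/144; these sum to 5/27.
Therefore the posterior P(r = 4 | data) = (2/27) / (5/27) = 2/5.

0.400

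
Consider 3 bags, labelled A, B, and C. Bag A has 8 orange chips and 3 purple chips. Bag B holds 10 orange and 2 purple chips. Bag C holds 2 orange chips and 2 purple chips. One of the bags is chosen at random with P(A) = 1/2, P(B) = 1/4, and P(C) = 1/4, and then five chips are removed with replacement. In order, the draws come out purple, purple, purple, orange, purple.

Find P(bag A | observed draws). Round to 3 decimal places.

0.201

Under each hypothesis, the probability of the observed sequence is: P(data | bag A) = (3/11)(3/11)(3/11)(8/11)(3/11) = 0.0040236; P(data | bag B) = (2/12)(2/12)(2/12)(10/12)(2/12) = 0.000643; P(data | bag C) = (2/4)(2/4)(2/4)(2/4)(2/4) = 0.03125.
Weighting by the prior gives 1/2 · 0.0040236 = 0.0020118, 1/4 · 0.000643 = 0.00016075, 1/4 · 0.03125 = 0.0078125; with total 0.009985.
By Bayes' rule, P(bag A | data) = (0.0020118) / (0.009985) = 0.20148.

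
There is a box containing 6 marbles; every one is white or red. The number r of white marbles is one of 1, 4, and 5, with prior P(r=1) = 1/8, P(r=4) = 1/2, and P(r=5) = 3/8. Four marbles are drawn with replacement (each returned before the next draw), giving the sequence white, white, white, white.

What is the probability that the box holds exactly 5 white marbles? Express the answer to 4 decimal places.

0.6466

Under each hypothesis, the probability of the observed sequence is: P(data | r = 1) = (1/6)(1/6)(1/6)(1/6) = 0.0007716; P(data | r = 4) = (4/6)(4/6)(4/6)(4/6) = 0.19753; P(data | r = 5) = (5/6)(5/6)(5/6)(5/6) = 0.48225.
Multiplying each by its prior: 1/8 · 0.0007716 = 9.6451e-05, 1/2 · 0.19753 = 0.098765, 3/8 · 0.48225 = 0.18084; these sum to 0.27971.
By Bayes' rule, P(r = 5 | data) = (0.18084) / (0.27971) = 0.64655.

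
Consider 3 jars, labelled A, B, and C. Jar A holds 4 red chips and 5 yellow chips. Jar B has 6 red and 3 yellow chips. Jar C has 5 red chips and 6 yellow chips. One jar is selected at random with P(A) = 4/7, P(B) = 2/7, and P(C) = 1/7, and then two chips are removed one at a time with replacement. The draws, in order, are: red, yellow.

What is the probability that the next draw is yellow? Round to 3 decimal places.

Under each hypothesis, the probability of the observed sequence is: P(data | jar A) = (4/9)(5/9) = 0.24691; P(data | jar B) = (6/9)(3/9) = 0.22222; P(data | jar C) = (5/11)(6/11) = 0.24793.
Weighting by the prior gives 4/7 · 0.24691 = 0.14109, 2/7 · 0.22222 = 0.063492, 1/7 · 0.24793 = 0.035419; with total 0.24.
Normalising, the posterior is P(jar A | data) = 0.58788, P(jar B | data) = 0.26455, P(jar C | data) = 0.14758.
The predictive probability is P(yellow next | data) = (5/9)(0.58788) + (1/3)(0.26455) + (6/11)(0.14758) = 0.49528.

0.495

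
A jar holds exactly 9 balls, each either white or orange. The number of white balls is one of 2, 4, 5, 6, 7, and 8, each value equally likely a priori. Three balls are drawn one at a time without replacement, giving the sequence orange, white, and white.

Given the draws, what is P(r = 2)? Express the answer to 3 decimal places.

The likelihood of the observed sequence under each hypothesis: P(data | r = 2) = (7/9)(2/8)(1/7) = 1/36; P(data | r = 4) = (5/9)(4/8)(3/7) = 5/42; P(data | r = 5) = (4/9)(5/8)(4/7) = 10/63; P(data | r = 6) = (3/9)(6/8)(5/7) = 5/28; P(data | r = 7) = (2/9)(7/8)(6/7) = 1/6; P(data | r = 8) = (1/9)(8/8)(7/7) = 1/9.
Weighting by the prior gives 1/6 · 1/36 = 1/216, 1/6 · 5/42 = 5/252, 1/6 · 10/63 = 5/189, 1/6 · 5/28 = 5/168, 1/6 · 1/6 = 1/36, 1/6 · 1/9 = 1/54; with total 8/63.
Therefore the posterior P(r = 2 | data) = (1/216) / (8/63) = 7/192.

0.036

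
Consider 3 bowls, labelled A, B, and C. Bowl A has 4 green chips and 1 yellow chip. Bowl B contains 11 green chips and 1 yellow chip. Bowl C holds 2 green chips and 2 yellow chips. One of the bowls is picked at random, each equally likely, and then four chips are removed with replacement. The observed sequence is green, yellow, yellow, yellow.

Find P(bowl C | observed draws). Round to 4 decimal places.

Under each hypothesis, the probability of the observed sequence is: P(data | bowl A) = (4/5)(1/5)(1/5)(1/5) = 0.0064; P(data | bowl B) = (11/12)(1/12)(1/12)(1/12) = 0.00053048; P(data | bowl C) = (2/4)(2/4)(2/4)(2/4) = 0.0625.
The prior-weighted likelihoods are 1/3 · 0.0064 = 0.0021333, 1/3 · 0.00053048 = 0.00017683, 1/3 · 0.0625 = 0.020833; these sum to 0.023143.
So P(bowl C | data) = (0.020833) / (0.023143) = 0.90018.

0.9002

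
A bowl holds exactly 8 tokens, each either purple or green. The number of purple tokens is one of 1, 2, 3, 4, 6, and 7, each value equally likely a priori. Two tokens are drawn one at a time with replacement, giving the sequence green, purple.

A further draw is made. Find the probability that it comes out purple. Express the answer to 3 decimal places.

0.473

Under each hypothesis, the probability of the observed sequence is: P(data | r = 1) = (7/8)(1/8) = 7/64; P(data | r = 2) = (6/8)(2/8) = 3/16; P(data | r = 3) = (5/8)(3/8) = 15/64; P(data | r = 4) = (4/8)(4/8) = 1/4; P(data | r = 6) = (2/8)(6/8) = 3/16; P(data | r = 7) = (1/8)(7/8) = 7/64.
Weighting by the prior gives 1/6 · 7/64 = 7/384, 1/6 · 3/16 = 1/32, 1/6 · 15/64 = 5/128, 1/6 · 1/4 = 1/24, 1/6 · 3/16 = 1/32, 1/6 · 7/64 = 7/384; summing to 23/128.
Dividing through by the total gives posterior P(r = 1 | data) = 7/69, P(r = 2 | data) = 4/23, P(r = 3 | data) = 5/23, P(r = 4 | data) = 16/69, P(r = 6 | data) = 4/23, P(r = 7 | data) = 7/69.
Averaging over the posterior, P(purple next | data) = (1/8)(7/69) + (1/4)(4/23) + (3/8)(5/23) + (1/2)(16/69) + (3/4)(4/23) + (7/8)(7/69) = 87/184.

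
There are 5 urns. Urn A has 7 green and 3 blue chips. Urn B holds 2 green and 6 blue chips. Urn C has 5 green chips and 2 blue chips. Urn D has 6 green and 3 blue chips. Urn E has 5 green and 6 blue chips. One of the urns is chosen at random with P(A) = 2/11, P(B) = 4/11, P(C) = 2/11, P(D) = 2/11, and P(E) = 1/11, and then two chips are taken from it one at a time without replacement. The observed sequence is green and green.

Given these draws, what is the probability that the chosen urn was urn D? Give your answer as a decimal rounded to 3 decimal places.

0.274

Compute the likelihood of the observed sequence for each case: P(data | urn A) = (7/10)(6/9) = 0.46667; P(data | urn B) = (2/8)(1/7) = 0.035714; P(data | urn C) = (5/7)(4/6) = 0.47619; P(data | urn D) = (6/9)(5/8) = 0.41667; P(data | urn E) = (5/11)(4/10) = 0.18182.
The prior-weighted likelihoods are 2/11 · 0.46667 = 0.084848, 4/11 · 0.035714 = 0.012987, 2/11 · 0.47619 = 0.08658, 2/11 · 0.41667 = 0.075758, 1/11 · 0.18182 = 0.016529; summing to 0.2767.
So P(urn D | data) = (0.075758) / (0.2767) = 0.27379.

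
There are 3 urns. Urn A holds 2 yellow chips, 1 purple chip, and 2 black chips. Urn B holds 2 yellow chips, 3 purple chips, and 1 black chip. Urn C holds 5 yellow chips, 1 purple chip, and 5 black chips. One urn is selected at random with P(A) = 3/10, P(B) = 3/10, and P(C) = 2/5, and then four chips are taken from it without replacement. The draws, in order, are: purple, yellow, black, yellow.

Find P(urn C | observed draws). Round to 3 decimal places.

0.252

Compute the likelihood of the observed sequence for each case: P(data | urn A) = (1/5)(2/4)(2/3)(1/2) = 0.033333; P(data | urn B) = (3/6)(2/5)(1/4)(1/3) = 0.016667; P(data | urn C) = (1/11)(5/10)(5/9)(4/8) = 0.012626.
The prior-weighted likelihoods are 3/10 · 0.033333 = 0.01, 3/10 · 0.016667 = 0.005, 2/5 · 0.012626 = 0.0050505; these sum to 0.020051.
Therefore the posterior P(urn C | data) = (0.0050505) / (0.020051) = 0.25189.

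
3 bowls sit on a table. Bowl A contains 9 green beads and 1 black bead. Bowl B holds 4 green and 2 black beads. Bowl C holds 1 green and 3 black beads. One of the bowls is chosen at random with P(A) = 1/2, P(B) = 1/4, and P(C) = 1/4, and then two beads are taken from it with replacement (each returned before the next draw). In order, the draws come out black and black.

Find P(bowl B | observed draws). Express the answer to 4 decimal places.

0.1602

Compute the likelihood of the observed sequence for each case: P(data | bowl A) = (1/10)(1/10) = 0.01; P(data | bowl B) = (2/6)(2/6) = 0.11111; P(data | bowl C) = (3/4)(3/4) = 0.5625.
Weighting by the prior gives 1/2 · 0.01 = 0.005, 1/4 · 0.11111 = 0.027778, 1/4 · 0.5625 = 0.14062; these sum to 0.1734.
By Bayes' rule, P(bowl B | data) = (0.027778) / (0.1734) = 0.16019.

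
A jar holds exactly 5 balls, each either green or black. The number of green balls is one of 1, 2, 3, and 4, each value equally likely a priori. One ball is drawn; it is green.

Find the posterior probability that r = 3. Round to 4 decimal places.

0.3000

Compute the likelihood of this draw for each case: P(data | r = 1) = (1/5) = 1/5; P(data | r = 2) = (2/5) = 2/5; P(data | r = 3) = (3/5) = 3/5; P(data | r = 4) = (4/5) = 4/5.
The prior-weighted likelihoods are 1/4 · 1/5 = 1/20, 1/4 · 2/5 = 1/10, 1/4 · 3/5 = 3/20, 1/4 · 4/5 = 1/5; these sum to 1/2.
Hence P(r = 3 | data) = (3/20) / (1/2) = 3/10.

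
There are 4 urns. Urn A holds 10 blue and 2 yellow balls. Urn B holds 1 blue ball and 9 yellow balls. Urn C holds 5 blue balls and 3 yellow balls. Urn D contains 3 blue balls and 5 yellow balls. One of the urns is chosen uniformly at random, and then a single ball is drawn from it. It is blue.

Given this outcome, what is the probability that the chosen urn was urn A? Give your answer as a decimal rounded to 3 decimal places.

0.431

The likelihood of this draw under each hypothesis: P(data | urn A) = (10/12) = 5/6; P(data | urn B) = (1/10) = 1/10; P(data | urn C) = (5/8) = 5/8; P(data | urn D) = (3/8) = 3/8.
The prior-weighted likelihoods are 1/4 · 5/6 = 5/24, 1/4 · 1/10 = 1/40, 1/4 · 5/8 = 5/32, 1/4 · 3/8 = 3/32; summing to 29/60.
Therefore the posterior P(urn A | data) = (5/24) / (29/60) = 25/58.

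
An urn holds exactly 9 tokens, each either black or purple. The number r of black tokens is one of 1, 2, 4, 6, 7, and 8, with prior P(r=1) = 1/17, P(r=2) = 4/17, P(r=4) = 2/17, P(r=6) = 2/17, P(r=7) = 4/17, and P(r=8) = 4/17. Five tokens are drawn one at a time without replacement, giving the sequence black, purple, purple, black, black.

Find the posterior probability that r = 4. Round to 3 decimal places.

Under each hypothesis, the probability of the observed sequence is: P(data | r = 1) = (1/9)(8/8)(7/7)(0/6) = 0; P(data | r = 2) = (2/9)(7/8)(6/7)(1/6)(0/5) = 0; P(data | r = 4) = (4/9)(5/8)(4/7)(3/6)(2/5) = 0.031746; P(data | r = 6) = (6/9)(3/8)(2/7)(5/6)(4/5) = 0.047619; P(data | r = 7) = (7/9)(2/8)(1/7)(6/6)(5/5) = 0.027778; P(data | r = 8) = (8/9)(1/8)(0/7) = 0.
Weighting by the prior gives 1/17 · 0 = 0, 4/17 · 0 = 0, 2/17 · 0.031746 = 0.0037348, 2/17 · 0.047619 = 0.0056022, 4/17 · 0.027778 = 0.0065359, 4/17 · 0 = 0; with total 0.015873.
Therefore the posterior P(r = 4 | data) = (0.0037348) / (0.015873) = 0.23529.

0.235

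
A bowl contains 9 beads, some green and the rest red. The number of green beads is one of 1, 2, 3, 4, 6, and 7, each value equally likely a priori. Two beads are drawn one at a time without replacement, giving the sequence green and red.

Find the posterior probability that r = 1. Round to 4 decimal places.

0.0870

For each hypothesis, P(data | H) works out to: P(data | r = 1) = (1/9)(8/8) = 1/9; P(data | r = 2) = (2/9)(7/8) = 7/36; P(data | r = 3) = (3/9)(6/8) = 1/4; P(data | r = 4) = (4/9)(5/8) = 5/18; P(data | r = 6) = (6/9)(3/8) = 1/4; P(data | r = 7) = (7/9)(2/8) = 7/36.
Weighting by the prior gives 1/6 · 1/9 = 1/54, 1/6 · 7/36 = 7/216, 1/6 · 1/4 = 1/24, 1/6 · 5/18 = 5/108, 1/6 · 1/4 = 1/24, 1/6 · 7/36 = 7/216; these sum to 23/108.
Therefore the posterior P(r = 1 | data) = (1/54) / (23/108) = 2/23.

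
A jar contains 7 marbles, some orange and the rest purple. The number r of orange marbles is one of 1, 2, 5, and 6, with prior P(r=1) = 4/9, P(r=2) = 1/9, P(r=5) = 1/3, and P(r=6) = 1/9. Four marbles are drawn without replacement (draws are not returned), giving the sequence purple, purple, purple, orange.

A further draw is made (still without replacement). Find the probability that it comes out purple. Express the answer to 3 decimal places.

The likelihood of the observed sequence under each hypothesis: P(data | r = 1) = (6/7)(5/6)(4/5)(1/4) = 1/7; P(data | r = 2) = (5/7)(4/6)(3/5)(2/4) = 1/7; P(data | r = 5) = (2/7)(1/6)(0/5) = 0; P(data | r = 6) = (1/7)(0/6) = 0.
Weighting by the prior gives 4/9 · 1/7 = 4/63, 1/9 · 1/7 = 1/63, 1/3 · 0 = 0, 1/9 · 0 = 0; summing to 5/63.
Normalising, the posterior is P(r = 1 | data) = 4/5, P(r = 2 | data) = 1/5, P(r = 5 | data) = 0, P(r = 6 | data) = 0.
Averaging over the posterior, P(purple next | data) = (1)(4/5) + (2/3)(1/5) = 14/15.

0.933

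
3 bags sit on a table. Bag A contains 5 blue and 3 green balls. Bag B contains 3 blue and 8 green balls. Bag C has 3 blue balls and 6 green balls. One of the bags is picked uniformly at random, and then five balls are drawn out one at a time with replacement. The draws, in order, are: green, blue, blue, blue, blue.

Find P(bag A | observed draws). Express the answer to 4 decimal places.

For each hypothesis, P(data | H) works out to: P(data | bag A) = (3/8)(5/8)(5/8)(5/8)(5/8) = 0.05722; P(data | bag B) = (8/11)(3/11)(3/11)(3/11)(3/11) = 0.0040236; P(data | bag C) = (6/9)(3/9)(3/9)(3/9)(3/9) = 0.0082305.
The prior-weighted likelihoods are 1/3 · 0.05722 = 0.019073, 1/3 · 0.0040236 = 0.0013412, 1/3 · 0.0082305 = 0.0027435; summing to 0.023158.
Hence P(bag A | data) = (0.019073) / (0.023158) = 0.82362.

0.8236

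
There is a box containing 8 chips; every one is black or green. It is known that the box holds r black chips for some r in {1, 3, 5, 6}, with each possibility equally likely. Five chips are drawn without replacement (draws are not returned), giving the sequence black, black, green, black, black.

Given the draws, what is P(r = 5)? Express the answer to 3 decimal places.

0.333

For each hypothesis, P(data | H) works out to: P(data | r = 1) = (1/8)(0/7) = 0; P(data | r = 3) = (3/8)(2/7)(5/6)(1/5)(0/4) = 0; P(data | r = 5) = (5/8)(4/7)(3/6)(3/5)(2/4) = 3/56; P(data | r = 6) = (6/8)(5/7)(2/6)(4/5)(3/4) = 3/28.
The prior-weighted likelihoods are 1/4 · 0 = 0, 1/4 · 0 = 0, 1/4 · 3/56 = 3/224, 1/4 · 3/28 = 3/112; summing to 9/224.
By Bayes' rule, P(r = 5 | data) = (3/224) / (9/224) = 1/3.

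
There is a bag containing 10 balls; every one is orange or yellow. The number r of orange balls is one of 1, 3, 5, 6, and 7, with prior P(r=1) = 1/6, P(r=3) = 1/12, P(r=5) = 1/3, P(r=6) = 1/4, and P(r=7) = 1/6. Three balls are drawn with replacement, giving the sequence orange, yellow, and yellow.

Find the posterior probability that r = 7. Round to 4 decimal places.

0.1030

For each hypothesis, P(data | H) works out to: P(data | r = 1) = (1/10)(9/10)(9/10) = 0.081; P(data | r = 3) = (3/10)(7/10)(7/10) = 0.147; P(data | r = 5) = (5/10)(5/10)(5/10) = 0.125; P(data | r = 6) = (6/10)(4/10)(4/10) = 0.096; P(data | r = 7) = (7/10)(3/10)(3/10) = 0.063.
The prior-weighted likelihoods are 1/6 · 0.081 = 0.0135, 1/12 · 0.147 = 0.01225, 1/3 · 0.125 = 0.041667, 1/4 · 0.096 = 0.024, 1/6 · 0.063 = 0.0105; summing to 0.10192.
So P(r = 7 | data) = (0.0105) / (0.10192) = 0.10303.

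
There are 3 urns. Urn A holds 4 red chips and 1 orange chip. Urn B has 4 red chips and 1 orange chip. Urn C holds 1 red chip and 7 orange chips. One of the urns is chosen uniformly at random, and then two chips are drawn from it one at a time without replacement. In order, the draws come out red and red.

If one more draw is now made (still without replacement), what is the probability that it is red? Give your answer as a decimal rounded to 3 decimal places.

0.667

Compute the likelihood of the observed sequence for each case: P(data | urn A) = (4/5)(3/4) = 3/5; P(data | urn B) = (4/5)(3/4) = 3/5; P(data | urn C) = (1/8)(0/7) = 0.
Multiplying each by its prior: 1/3 · 3/5 = 1/5, 1/3 · 3/5 = 1/5, 1/3 · 0 = 0; these sum to 2/5.
Normalising, the posterior is P(urn A | data) = 1/2, P(urn B | data) = 1/2, P(urn C | data) = 0.
So P(red next | data) = Σ P(red next | H) P(H | data) = (2/3)(1/2) + (2/3)(1/2) = 2/3.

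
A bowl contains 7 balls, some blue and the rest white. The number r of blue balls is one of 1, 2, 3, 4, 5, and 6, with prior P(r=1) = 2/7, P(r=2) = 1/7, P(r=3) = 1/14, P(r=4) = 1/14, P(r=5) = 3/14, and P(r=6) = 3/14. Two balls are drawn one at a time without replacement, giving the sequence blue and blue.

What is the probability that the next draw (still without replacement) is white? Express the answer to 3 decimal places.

Under each hypothesis, the probability of the observed sequence is: P(data | r = 1) = (1/7)(0/6) = 0; P(data | r = 2) = (2/7)(1/6) = 1/21; P(data | r = 3) = (3/7)(2/6) = 1/7; P(data | r = 4) = (4/7)(3/6) = 2/7; P(data | r = 5) = (5/7)(4/6) = 10/21; P(data | r = 6) = (6/7)(5/6) = 5/7.
Weighting by the prior gives 2/7 · 0 = 0, 1/7 · 1/21 = 1/147, 1/14 · 1/7 = 1/98, 1/14 · 2/7 = 1/49, 3/14 · 10/21 = 5/49, 3/14 · 5/7 = 15/98; these sum to 43/147.
The posterior is then P(r = 1 | data) = 0, P(r = 2 | data) = 1/43, P(r = 3 | data) = 3/86, P(r = 4 | data) = 3/43, P(r = 5 | data) = 15/43, P(r = 6 | data) = 45/86.
The predictive probability is P(white next | data) = (1)(1/43) + (4/5)(3/86) + (3/5)(3/43) + (2/5)(15/43) + (1/5)(45/86) = 29/86.

0.337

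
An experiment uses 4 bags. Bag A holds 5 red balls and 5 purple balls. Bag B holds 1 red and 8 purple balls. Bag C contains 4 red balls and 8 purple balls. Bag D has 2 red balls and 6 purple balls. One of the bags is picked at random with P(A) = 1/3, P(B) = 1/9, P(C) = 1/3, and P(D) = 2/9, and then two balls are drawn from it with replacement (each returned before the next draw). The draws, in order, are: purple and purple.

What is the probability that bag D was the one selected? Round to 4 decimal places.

The likelihood of the observed sequence under each hypothesis: P(data | bag A) = (5/10)(5/10) = 0.25; P(data | bag B) = (8/9)(8/9) = 0.79012; P(data | bag C) = (8/12)(8/12) = 0.44444; P(data | bag D) = (6/8)(6/8) = 0.5625.
Weighting by the prior gives 1/3 · 0.25 = 0.083333, 1/9 · 0.79012 = 0.087791, 1/3 · 0.44444 = 0.14815, 2/9 · 0.5625 = 0.125; summing to 0.44427.
Therefore the posterior P(bag D | data) = (0.125) / (0.44427) = 0.28136.

0.2814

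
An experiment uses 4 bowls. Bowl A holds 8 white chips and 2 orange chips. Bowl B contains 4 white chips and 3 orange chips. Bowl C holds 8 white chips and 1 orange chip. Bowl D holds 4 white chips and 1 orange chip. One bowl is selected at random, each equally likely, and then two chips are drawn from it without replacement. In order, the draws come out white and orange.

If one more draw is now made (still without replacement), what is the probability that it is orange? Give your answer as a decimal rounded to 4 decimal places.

0.1762

For each hypothesis, P(data | H) works out to: P(data | bowl A) = (8/10)(2/9) = 8/45; P(data | bowl B) = (4/7)(3/6) = 2/7; P(data | bowl C) = (8/9)(1/8) = 1/9; P(data | bowl D) = (4/5)(1/4) = 1/5.
Multiplying each by its prior: 1/4 · 8/45 = 2/45, 1/4 · 2/7 = 1/14, 1/4 · 1/9 = 1/36, 1/4 · 1/5 = 1/20; with total 61/315.
Dividing through by the total gives posterior P(bowl A | data) = 14/61, P(bowl B | data) = 45/122, P(bowl C | data) = 35/244, P(bowl D | data) = 63/244.
The predictive probability is P(orange next | data) = (1/8)(14/61) + (2/5)(45/122) + (0)(35/244) + (0)(63/244) = 43/244.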